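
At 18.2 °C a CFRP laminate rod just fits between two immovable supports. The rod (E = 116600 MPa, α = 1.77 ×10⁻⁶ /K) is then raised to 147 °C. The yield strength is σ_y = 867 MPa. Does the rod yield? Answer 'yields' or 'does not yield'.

does not yield

E = 116600 MPa = 116.6 GPa.
ΔT = 128.8 K. Constrained thermal stress σ = E·α·ΔT = 116.6×10³ MPa × 1.77×10⁻⁶ × 128.8 = 26.6 MPa (compressive).
Compare to σ_y = 867 MPa: σ < σ_y, so it does not yield.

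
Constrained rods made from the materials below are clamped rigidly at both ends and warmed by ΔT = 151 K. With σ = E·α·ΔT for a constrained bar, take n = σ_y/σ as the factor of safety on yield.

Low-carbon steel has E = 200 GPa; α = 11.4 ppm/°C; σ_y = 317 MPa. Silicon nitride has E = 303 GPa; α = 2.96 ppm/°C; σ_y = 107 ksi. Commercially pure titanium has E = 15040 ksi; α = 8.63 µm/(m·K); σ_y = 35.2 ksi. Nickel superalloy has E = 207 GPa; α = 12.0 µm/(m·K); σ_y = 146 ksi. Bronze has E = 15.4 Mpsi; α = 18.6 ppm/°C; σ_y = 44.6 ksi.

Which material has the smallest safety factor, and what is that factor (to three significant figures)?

Per material, after unit conversion:
  low-carbon steel: E = 200.0, α = 11.4, σ_y = 317.0 → σ = 344 MPa, n = 0.921
  silicon nitride: E = 303.0, α = 2.96, σ_y = 737.7 → σ = 135 MPa, n = 5.45
  commercially pure titanium: E = 103.7, α = 8.63, σ_y = 242.7 → σ = 135 MPa, n = 1.80
  nickel superalloy: E = 207.0, α = 12.0, σ_y = 1007 → σ = 375 MPa, n = 2.68
  bronze: E = 106.2, α = 18.6, σ_y = 307.5 → σ = 298 MPa, n = 1.03
Smallest n: low-carbon steel with n = 0.921.

low-carbon steel, n = 0.921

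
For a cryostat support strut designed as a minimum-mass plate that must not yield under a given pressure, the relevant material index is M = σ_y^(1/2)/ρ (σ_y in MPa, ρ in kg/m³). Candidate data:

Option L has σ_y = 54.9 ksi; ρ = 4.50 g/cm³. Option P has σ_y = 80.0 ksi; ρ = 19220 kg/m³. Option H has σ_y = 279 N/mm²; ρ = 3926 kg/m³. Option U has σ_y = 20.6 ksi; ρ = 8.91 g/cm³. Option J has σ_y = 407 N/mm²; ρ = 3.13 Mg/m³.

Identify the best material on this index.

After converting to SI:
  option L: σ_y = 378.5 MPa, ρ = 4500 kg/m³
  option P: σ_y = 551.6 MPa, ρ = 19220 kg/m³
  option H: σ_y = 279.0 MPa, ρ = 3926 kg/m³
  option U: σ_y = 142.0 MPa, ρ = 8910 kg/m³
  option J: σ_y = 407.0 MPa, ρ = 3130 kg/m³
  option J: M = 6.45×10⁻³
  option L: M = 4.32×10⁻³
  option H: M = 4.25×10⁻³
  option U: M = 1.34×10⁻³
  option P: M = 1.22×10⁻³
Option J has the largest M.

option J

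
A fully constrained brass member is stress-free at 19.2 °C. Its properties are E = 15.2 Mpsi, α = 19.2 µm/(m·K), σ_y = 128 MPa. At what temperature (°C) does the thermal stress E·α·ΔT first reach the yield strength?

82.8 °C

E = 15.2 Mpsi = 104.8 GPa.
E·α·ΔT = 128.0 MPa ⇒ ΔT = 128.0 / (104.8×10³ × 19.2×10⁻⁶) = 63.61 K.
T = 19.2 + 63.61 = 82.81 °C.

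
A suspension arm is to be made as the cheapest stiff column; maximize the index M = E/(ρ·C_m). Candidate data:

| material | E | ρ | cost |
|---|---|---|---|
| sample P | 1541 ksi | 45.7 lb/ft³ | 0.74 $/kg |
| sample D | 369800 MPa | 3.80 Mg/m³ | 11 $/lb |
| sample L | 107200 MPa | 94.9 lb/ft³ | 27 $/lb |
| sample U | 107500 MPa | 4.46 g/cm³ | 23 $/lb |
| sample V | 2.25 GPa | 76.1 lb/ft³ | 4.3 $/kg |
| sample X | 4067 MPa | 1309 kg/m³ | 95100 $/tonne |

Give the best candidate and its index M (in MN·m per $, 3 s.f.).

sample P, M = 19.6 MN·m per $

After converting to SI:
  sample P: E = 10.62 GPa, ρ = 732.0 kg/m³, cost = 0.7400 $/kg
  sample D: E = 369.8 GPa, ρ = 3800 kg/m³, cost = 24.25 $/kg
  sample L: E = 107.2 GPa, ρ = 1520 kg/m³, cost = 59.52 $/kg
  sample U: E = 107.5 GPa, ρ = 4460 kg/m³, cost = 50.71 $/kg
  sample V: E = 2.250 GPa, ρ = 1219 kg/m³, cost = 4.300 $/kg
  sample X: E = 4.067 GPa, ρ = 1309 kg/m³, cost = 95.10 $/kg
  sample P: M = 19.6 MN·m per $
  sample D: M = 4.01 MN·m per $
  sample L: M = 1.18 MN·m per $
  sample U: M = 0.475 MN·m per $
  sample V: M = 0.429 MN·m per $
  sample X: M = 0.0327 MN·m per $
Sample P has the largest M.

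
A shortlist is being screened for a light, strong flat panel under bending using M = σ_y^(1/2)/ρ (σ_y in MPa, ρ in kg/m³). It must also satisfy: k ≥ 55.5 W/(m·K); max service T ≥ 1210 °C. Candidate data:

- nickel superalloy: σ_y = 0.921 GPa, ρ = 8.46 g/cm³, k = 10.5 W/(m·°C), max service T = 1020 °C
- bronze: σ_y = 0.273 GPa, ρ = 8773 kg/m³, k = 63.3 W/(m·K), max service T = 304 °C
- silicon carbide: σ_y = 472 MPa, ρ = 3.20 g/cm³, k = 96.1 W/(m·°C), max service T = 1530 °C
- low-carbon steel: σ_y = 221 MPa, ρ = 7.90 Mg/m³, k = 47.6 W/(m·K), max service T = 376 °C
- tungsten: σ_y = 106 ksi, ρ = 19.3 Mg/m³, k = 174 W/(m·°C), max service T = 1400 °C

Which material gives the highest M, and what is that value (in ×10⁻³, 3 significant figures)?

silicon carbide, M = 6.79×10⁻³

Screen on constraints: k ≥ 55.5 W/(m·K); max service T ≥ 1210 °C. Survivors: silicon carbide, tungsten.
Putting every candidate on a common basis:
  silicon carbide: σ_y = 472.0 MPa, ρ = 3200 kg/m³
  tungsten: σ_y = 730.8 MPa, ρ = 19300 kg/m³
  silicon carbide: M = 6.79×10⁻³
  tungsten: M = 1.40×10⁻³
Highest index: silicon carbide.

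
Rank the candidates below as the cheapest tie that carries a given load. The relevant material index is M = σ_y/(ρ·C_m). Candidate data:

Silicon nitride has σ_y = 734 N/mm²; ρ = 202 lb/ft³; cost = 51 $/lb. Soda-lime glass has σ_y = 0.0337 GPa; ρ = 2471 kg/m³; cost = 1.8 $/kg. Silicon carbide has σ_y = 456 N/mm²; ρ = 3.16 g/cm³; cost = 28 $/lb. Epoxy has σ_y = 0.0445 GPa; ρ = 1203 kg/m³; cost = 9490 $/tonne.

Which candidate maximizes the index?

Normalizing units and computing the index:
  silicon nitride: σ_y = 734.0 MPa, ρ = 3236 kg/m³, cost = 112.4 $/kg
  soda-lime glass: σ_y = 33.70 MPa, ρ = 2471 kg/m³, cost = 1.800 $/kg
  silicon carbide: σ_y = 456.0 MPa, ρ = 3160 kg/m³, cost = 61.73 $/kg
  epoxy: σ_y = 44.50 MPa, ρ = 1203 kg/m³, cost = 9.490 $/kg
  soda-lime glass: M = 7.58 kN·m per $
  epoxy: M = 3.90 kN·m per $
  silicon carbide: M = 2.34 kN·m per $
  silicon nitride: M = 2.02 kN·m per $
Soda-lime glass has the largest M.

soda-lime glass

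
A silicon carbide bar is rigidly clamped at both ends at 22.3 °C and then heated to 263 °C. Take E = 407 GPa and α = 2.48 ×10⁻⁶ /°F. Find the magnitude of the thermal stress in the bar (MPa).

α = 2.48×10⁻⁶/°F × 9/5 = 4.46×10⁻⁶/K.
ΔT = 240.7 K. Constrained thermal stress σ = E·α·ΔT = 407.0×10³ MPa × 4.46×10⁻⁶ × 240.7 = 437 MPa (compressive).

437 MPa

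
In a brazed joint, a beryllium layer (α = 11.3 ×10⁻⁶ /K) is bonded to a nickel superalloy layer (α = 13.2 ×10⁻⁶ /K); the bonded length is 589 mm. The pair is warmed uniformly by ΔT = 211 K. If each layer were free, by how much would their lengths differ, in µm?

236 µm

Δα = |11.3 − 13.2|×10⁻⁶/K = 1.90×10⁻⁶/K.
ΔL_mismatch = Δα·L·ΔT = 1.90×10⁻⁶ × 589.0 mm × 211.0 K = 236 µm.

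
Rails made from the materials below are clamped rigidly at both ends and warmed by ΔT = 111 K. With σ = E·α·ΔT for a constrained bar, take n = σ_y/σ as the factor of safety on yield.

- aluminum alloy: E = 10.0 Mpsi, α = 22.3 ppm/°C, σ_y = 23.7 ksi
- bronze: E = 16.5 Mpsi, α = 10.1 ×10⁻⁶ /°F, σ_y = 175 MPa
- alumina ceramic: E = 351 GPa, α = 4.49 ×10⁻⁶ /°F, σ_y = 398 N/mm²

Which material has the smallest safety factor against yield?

bronze

Per material, after unit conversion:
  aluminum alloy: E = 68.95, α = 22.3, σ_y = 163.4 → σ = 171 MPa, n = 0.957
  bronze: E = 113.8, α = 18.2, σ_y = 175.0 → σ = 230 MPa, n = 0.762
  alumina ceramic: E = 351.0, α = 8.08, σ_y = 398.0 → σ = 315 MPa, n = 1.26
The minimum is bronze at n = 0.762.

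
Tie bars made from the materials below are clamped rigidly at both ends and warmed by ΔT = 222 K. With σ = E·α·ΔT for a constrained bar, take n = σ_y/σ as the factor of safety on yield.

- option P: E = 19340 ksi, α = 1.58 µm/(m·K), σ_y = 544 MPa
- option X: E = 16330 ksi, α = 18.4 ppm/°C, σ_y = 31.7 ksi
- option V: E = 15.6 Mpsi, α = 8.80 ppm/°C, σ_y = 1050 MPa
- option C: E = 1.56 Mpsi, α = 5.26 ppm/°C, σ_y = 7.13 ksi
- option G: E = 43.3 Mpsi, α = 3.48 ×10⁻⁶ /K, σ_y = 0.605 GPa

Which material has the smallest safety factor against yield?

In consistent units (E in GPa, α in ×10⁻⁶/K, σ_y in MPa):
  option P: E = 133.3, α = 1.58, σ_y = 544.0 → σ = 46.8 MPa, n = 11.6
  option X: E = 112.6, α = 18.4, σ_y = 218.6 → σ = 460 MPa, n = 0.475
  option V: E = 107.6, α = 8.80, σ_y = 1050 → σ = 210 MPa, n = 5.00
  option C: E = 10.76, α = 5.26, σ_y = 49.16 → σ = 12.6 MPa, n = 3.91
  option G: E = 298.5, α = 3.48, σ_y = 605.0 → σ = 231 MPa, n = 2.62
Smallest n: option X with n = 0.475.

option X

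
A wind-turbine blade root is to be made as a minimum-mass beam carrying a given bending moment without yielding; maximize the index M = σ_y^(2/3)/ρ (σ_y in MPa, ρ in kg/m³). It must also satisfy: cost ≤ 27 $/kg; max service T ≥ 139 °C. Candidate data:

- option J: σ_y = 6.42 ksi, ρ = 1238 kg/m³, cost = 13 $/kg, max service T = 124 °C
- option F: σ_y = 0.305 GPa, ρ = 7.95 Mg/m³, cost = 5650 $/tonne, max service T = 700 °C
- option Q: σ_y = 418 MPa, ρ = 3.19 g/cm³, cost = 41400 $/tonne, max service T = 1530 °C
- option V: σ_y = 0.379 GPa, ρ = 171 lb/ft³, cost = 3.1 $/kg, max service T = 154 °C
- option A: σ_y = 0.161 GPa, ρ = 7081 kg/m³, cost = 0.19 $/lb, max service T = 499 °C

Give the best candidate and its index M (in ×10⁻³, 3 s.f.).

option V, M = 19.1×10⁻³

Screen on constraints: cost ≤ 27 $/kg; max service T ≥ 139 °C. Survivors: option F, option V, option A.
Putting every candidate on a common basis:
  option F: σ_y = 305.0 MPa, ρ = 7950 kg/m³
  option V: σ_y = 379.0 MPa, ρ = 2739 kg/m³
  option A: σ_y = 161.0 MPa, ρ = 7081 kg/m³
  option V: M = 19.1×10⁻³
  option F: M = 5.70×10⁻³
  option A: M = 4.18×10⁻³
The maximum is for option V.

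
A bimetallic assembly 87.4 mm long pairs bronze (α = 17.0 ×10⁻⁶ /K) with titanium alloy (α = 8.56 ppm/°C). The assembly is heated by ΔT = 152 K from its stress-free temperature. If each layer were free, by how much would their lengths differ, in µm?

112 µm

Δα = |17.0 − 8.56|×10⁻⁶/K = 8.44×10⁻⁶/K.
ΔL_mismatch = Δα·L·ΔT = 8.44×10⁻⁶ × 87.4 mm × 152.0 K = 112 µm.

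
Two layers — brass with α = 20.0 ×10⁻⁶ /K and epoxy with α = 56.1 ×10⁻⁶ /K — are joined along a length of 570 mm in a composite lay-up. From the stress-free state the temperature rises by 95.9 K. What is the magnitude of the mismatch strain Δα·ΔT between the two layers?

3.46×10⁻³

Δα = |20.0 − 56.1|×10⁻⁶/K = 36.1×10⁻⁶/K.
Mismatch strain = Δα·ΔT = 36.1×10⁻⁶ × 95.9 = 3.46×10⁻³.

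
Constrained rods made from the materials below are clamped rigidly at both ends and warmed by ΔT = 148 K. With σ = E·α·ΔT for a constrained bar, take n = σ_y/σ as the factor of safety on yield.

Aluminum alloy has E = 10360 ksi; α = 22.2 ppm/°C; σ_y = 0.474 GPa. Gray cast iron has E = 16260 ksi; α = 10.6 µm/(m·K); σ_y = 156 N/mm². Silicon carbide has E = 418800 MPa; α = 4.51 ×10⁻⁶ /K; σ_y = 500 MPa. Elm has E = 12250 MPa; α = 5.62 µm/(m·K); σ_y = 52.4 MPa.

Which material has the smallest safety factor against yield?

gray cast iron

In consistent units (E in GPa, α in ×10⁻⁶/K, σ_y in MPa):
  aluminum alloy: E = 71.43, α = 22.2, σ_y = 474.0 → σ = 235 MPa, n = 2.02
  gray cast iron: E = 112.1, α = 10.6, σ_y = 156.0 → σ = 176 MPa, n = 0.887
  silicon carbide: E = 418.8, α = 4.51, σ_y = 500.0 → σ = 280 MPa, n = 1.79
  elm: E = 12.25, α = 5.62, σ_y = 52.40 → σ = 10.2 MPa, n = 5.14
Gray cast iron has the lowest safety factor, n = 0.887.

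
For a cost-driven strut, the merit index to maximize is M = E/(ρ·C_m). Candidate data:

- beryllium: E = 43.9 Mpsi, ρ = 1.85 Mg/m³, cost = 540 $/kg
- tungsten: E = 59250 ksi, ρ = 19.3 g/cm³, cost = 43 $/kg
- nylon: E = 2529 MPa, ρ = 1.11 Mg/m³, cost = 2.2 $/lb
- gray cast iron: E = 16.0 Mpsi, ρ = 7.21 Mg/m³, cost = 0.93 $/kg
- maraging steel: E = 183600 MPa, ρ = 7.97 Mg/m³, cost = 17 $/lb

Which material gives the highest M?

Normalizing units and computing the index:
  beryllium: E = 302.7 GPa, ρ = 1850 kg/m³, cost = 540.0 $/kg
  tungsten: E = 408.5 GPa, ρ = 19300 kg/m³, cost = 43.00 $/kg
  nylon: E = 2.529 GPa, ρ = 1110 kg/m³, cost = 4.850 $/kg
  gray cast iron: E = 110.3 GPa, ρ = 7210 kg/m³, cost = 0.9300 $/kg
  maraging steel: E = 183.6 GPa, ρ = 7970 kg/m³, cost = 37.48 $/kg
  gray cast iron: M = 16.5 MN·m per $
  maraging steel: M = 0.615 MN·m per $
  tungsten: M = 0.492 MN·m per $
  nylon: M = 0.470 MN·m per $
  beryllium: M = 0.303 MN·m per $
Highest index: gray cast iron.

gray cast iron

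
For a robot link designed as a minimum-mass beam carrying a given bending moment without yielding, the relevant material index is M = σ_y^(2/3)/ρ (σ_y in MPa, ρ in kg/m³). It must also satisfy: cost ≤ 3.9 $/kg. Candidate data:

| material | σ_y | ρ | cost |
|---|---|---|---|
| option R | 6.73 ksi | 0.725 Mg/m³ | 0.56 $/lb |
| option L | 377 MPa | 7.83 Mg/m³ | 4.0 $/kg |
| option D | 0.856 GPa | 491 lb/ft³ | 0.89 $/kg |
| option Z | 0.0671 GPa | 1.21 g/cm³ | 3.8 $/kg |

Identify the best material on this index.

option R

Screen on constraints: cost ≤ 3.9 $/kg. Survivors: option R, option D, option Z.
In SI units:
  option R: σ_y = 46.40 MPa, ρ = 725.0 kg/m³
  option D: σ_y = 856.0 MPa, ρ = 7865 kg/m³
  option Z: σ_y = 67.10 MPa, ρ = 1210 kg/m³
  option R: M = 17.8×10⁻³
  option Z: M = 13.6×10⁻³
  option D: M = 11.5×10⁻³
Highest index: option R.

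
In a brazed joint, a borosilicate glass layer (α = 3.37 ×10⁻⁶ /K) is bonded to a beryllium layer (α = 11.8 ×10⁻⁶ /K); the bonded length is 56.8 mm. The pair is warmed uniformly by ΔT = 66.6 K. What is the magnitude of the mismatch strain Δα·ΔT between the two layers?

5.61×10⁻⁴

Δα = |3.37 − 11.8|×10⁻⁶/K = 8.43×10⁻⁶/K.
Mismatch strain = Δα·ΔT = 8.43×10⁻⁶ × 66.6 = 5.61×10⁻⁴.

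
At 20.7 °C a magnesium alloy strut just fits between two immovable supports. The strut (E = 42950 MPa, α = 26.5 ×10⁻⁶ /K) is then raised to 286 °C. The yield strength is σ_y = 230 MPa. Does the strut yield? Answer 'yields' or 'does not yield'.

yields

E = 42950 MPa = 42.95 GPa.
ΔT = 265.3 K. Constrained thermal stress σ = E·α·ΔT = 42.95×10³ MPa × 26.5×10⁻⁶ × 265.3 = 302 MPa (compressive).
Compare to σ_y = 230 MPa: σ ≥ σ_y, so it yields.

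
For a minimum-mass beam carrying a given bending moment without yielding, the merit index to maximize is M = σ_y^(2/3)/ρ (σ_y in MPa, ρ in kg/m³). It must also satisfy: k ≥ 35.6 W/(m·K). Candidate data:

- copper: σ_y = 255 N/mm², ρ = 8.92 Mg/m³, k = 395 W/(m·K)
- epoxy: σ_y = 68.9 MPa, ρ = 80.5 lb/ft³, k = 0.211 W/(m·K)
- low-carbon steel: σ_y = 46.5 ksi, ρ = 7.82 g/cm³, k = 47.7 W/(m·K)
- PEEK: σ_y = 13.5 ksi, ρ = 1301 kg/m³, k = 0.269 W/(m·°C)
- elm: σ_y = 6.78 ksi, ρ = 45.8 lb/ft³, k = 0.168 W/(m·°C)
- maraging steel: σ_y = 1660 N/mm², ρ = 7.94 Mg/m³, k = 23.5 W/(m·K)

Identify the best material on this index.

low-carbon steel

Screen on constraints: k ≥ 35.6 W/(m·K). Survivors: copper, low-carbon steel.
Normalizing units and computing the index:
  copper: σ_y = 255.0 MPa, ρ = 8920 kg/m³
  low-carbon steel: σ_y = 320.6 MPa, ρ = 7820 kg/m³
  low-carbon steel: M = 5.99×10⁻³
  copper: M = 4.51×10⁻³
Low-carbon steel ranks first.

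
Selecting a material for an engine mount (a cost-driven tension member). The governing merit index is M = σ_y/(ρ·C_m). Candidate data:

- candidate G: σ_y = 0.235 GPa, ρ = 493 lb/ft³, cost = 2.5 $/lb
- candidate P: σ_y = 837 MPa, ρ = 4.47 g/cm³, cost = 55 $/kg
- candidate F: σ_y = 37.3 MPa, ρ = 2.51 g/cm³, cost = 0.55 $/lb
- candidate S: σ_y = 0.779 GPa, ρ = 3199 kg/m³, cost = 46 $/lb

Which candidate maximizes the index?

candidate F

After converting to SI:
  candidate G: σ_y = 235.0 MPa, ρ = 7897 kg/m³, cost = 5.511 $/kg
  candidate P: σ_y = 837.0 MPa, ρ = 4470 kg/m³, cost = 55.00 $/kg
  candidate F: σ_y = 37.30 MPa, ρ = 2510 kg/m³, cost = 1.213 $/kg
  candidate S: σ_y = 779.0 MPa, ρ = 3199 kg/m³, cost = 101.4 $/kg
  candidate F: M = 12.3 kN·m per $
  candidate G: M = 5.40 kN·m per $
  candidate P: M = 3.40 kN·m per $
  candidate S: M = 2.40 kN·m per $
Candidate F has the largest M.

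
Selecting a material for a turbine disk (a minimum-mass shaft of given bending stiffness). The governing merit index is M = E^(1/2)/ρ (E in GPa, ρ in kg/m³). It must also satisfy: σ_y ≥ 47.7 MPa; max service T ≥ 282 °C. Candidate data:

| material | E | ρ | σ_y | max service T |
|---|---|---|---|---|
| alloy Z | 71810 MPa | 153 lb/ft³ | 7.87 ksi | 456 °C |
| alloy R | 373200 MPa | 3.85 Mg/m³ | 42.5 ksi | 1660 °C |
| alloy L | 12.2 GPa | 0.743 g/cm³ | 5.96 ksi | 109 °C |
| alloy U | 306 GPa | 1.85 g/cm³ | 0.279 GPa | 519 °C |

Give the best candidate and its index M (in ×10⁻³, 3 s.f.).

alloy U, M = 9.46×10⁻³

Screen on constraints: σ_y ≥ 47.7 MPa; max service T ≥ 282 °C. Survivors: alloy Z, alloy R, alloy U.
Putting every candidate on a common basis:
  alloy Z: E = 71.81 GPa, ρ = 2451 kg/m³
  alloy R: E = 373.2 GPa, ρ = 3850 kg/m³
  alloy U: E = 306.0 GPa, ρ = 1850 kg/m³
  alloy U: M = 9.46×10⁻³
  alloy R: M = 5.02×10⁻³
  alloy Z: M = 3.46×10⁻³
Highest index: alloy U.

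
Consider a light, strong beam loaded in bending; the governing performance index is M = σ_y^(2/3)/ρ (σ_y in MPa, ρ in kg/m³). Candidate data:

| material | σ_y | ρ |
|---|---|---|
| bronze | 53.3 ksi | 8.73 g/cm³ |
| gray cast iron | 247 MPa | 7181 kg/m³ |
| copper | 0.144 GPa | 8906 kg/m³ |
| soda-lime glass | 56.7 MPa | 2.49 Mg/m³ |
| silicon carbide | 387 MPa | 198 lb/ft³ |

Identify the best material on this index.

silicon carbide

Convert each candidate to consistent units, then evaluate M:
  bronze: σ_y = 367.5 MPa, ρ = 8730 kg/m³
  gray cast iron: σ_y = 247.0 MPa, ρ = 7181 kg/m³
  copper: σ_y = 144.0 MPa, ρ = 8906 kg/m³
  soda-lime glass: σ_y = 56.70 MPa, ρ = 2490 kg/m³
  silicon carbide: σ_y = 387.0 MPa, ρ = 3172 kg/m³
  silicon carbide: M = 16.7×10⁻³
  soda-lime glass: M = 5.93×10⁻³
  bronze: M = 5.88×10⁻³
  gray cast iron: M = 5.48×10⁻³
  copper: M = 3.08×10⁻³
Silicon carbide ranks first.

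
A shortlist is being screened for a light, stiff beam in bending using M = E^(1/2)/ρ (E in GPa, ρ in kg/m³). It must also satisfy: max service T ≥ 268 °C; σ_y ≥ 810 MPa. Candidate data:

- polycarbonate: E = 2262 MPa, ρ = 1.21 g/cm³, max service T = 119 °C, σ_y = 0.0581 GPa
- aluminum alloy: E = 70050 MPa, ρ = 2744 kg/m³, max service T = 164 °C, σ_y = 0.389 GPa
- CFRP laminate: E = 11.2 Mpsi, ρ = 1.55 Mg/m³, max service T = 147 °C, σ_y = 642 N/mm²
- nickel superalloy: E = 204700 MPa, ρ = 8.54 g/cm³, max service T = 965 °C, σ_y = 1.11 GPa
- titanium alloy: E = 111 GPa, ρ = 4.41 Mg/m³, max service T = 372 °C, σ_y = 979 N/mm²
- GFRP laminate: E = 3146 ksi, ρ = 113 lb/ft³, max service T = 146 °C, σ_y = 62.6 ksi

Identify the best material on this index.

titanium alloy

Screen on constraints: max service T ≥ 268 °C; σ_y ≥ 810 MPa. Survivors: nickel superalloy, titanium alloy.
In SI units:
  nickel superalloy: E = 204.7 GPa, ρ = 8540 kg/m³
  titanium alloy: E = 111.0 GPa, ρ = 4410 kg/m³
  titanium alloy: M = 2.39×10⁻³
  nickel superalloy: M = 1.68×10⁻³
Titanium alloy ranks first.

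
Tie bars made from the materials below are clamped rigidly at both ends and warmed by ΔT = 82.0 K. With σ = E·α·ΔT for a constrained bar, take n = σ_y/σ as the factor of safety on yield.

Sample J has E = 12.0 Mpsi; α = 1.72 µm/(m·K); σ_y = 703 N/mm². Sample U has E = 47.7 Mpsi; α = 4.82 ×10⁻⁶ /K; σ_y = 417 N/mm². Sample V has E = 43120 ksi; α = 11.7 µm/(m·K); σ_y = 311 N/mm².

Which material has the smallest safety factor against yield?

With everything in SI (GPa, ×10⁻⁶/K, MPa):
  sample J: E = 82.74, α = 1.72, σ_y = 703.0 → σ = 11.7 MPa, n = 60.2
  sample U: E = 328.9, α = 4.82, σ_y = 417.0 → σ = 130 MPa, n = 3.21
  sample V: E = 297.3, α = 11.7, σ_y = 311.0 → σ = 285 MPa, n = 1.09
The minimum is sample V at n = 1.09.

sample V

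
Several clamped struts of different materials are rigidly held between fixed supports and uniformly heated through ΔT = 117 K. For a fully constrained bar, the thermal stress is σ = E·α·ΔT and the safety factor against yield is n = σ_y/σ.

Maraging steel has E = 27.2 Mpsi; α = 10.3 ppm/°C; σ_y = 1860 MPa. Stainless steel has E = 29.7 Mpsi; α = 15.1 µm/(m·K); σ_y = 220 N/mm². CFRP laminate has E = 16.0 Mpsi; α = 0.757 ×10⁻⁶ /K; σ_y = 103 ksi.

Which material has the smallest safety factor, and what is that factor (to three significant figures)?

Per material, after unit conversion:
  maraging steel: E = 187.5, α = 10.3, σ_y = 1860 → σ = 226 MPa, n = 8.23
  stainless steel: E = 204.8, α = 15.1, σ_y = 220.0 → σ = 362 MPa, n = 0.608
  CFRP laminate: E = 110.3, α = 0.757, σ_y = 710.2 → σ = 9.77 MPa, n = 72.7
Stainless steel has the lowest safety factor, n = 0.608.

stainless steel, n = 0.608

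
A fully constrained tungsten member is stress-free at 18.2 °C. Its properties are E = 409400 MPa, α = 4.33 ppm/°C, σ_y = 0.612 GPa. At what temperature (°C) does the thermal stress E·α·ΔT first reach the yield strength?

E = 409400 MPa = 409.4 GPa.
σ_y = 0.612 GPa = 612.0 MPa.
E·α·ΔT = 612.0 MPa ⇒ ΔT = 612.0 / (409.4×10³ × 4.33×10⁻⁶) = 345.2 K.
T = 18.2 + 345.2 = 363.4 °C.

363 °C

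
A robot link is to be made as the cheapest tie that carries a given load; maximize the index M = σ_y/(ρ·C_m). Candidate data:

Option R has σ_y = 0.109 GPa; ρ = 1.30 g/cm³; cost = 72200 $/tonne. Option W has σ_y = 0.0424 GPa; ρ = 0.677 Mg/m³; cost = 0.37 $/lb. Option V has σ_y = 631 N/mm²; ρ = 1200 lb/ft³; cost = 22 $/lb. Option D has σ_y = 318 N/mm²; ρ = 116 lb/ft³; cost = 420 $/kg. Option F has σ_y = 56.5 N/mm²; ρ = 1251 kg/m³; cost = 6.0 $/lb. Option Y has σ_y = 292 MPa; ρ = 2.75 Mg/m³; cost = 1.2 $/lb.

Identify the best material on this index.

Normalizing units and computing the index:
  option R: σ_y = 109.0 MPa, ρ = 1300 kg/m³, cost = 72.20 $/kg
  option W: σ_y = 42.40 MPa, ρ = 677.0 kg/m³, cost = 0.8157 $/kg
  option V: σ_y = 631.0 MPa, ρ = 19220 kg/m³, cost = 48.50 $/kg
  option D: σ_y = 318.0 MPa, ρ = 1858 kg/m³, cost = 420.0 $/kg
  option F: σ_y = 56.50 MPa, ρ = 1251 kg/m³, cost = 13.23 $/kg
  option Y: σ_y = 292.0 MPa, ρ = 2750 kg/m³, cost = 2.646 $/kg
  option W: M = 76.8 kN·m per $
  option Y: M = 40.1 kN·m per $
  option F: M = 3.41 kN·m per $
  option R: M = 1.16 kN·m per $
  option V: M = 0.677 kN·m per $
  option D: M = 0.407 kN·m per $
Highest index: option W.

option W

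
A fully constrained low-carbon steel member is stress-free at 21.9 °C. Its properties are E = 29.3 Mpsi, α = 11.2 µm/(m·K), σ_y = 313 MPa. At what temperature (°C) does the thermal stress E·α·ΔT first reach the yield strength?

160 °C

E = 29.3 Mpsi = 202.0 GPa.
E·α·ΔT = 313.0 MPa ⇒ ΔT = 313.0 / (202.0×10³ × 11.2×10⁻⁶) = 138.3 K.
T = 21.9 + 138.3 = 160.2 °C.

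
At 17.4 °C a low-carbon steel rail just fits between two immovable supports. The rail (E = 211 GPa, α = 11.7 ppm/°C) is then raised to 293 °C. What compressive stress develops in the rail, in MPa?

ΔT = 275.6 K. Constrained thermal stress σ = E·α·ΔT = 211.0×10³ MPa × 11.7×10⁻⁶ × 275.6 = 680 MPa (compressive).

680 MPa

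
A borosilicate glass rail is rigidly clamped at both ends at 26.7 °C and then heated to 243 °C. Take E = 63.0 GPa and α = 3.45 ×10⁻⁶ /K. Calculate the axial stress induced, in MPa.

ΔT = 216.3 K. Constrained thermal stress σ = E·α·ΔT = 63.00×10³ MPa × 3.45×10⁻⁶ × 216.3 = 47.0 MPa (compressive).

47.0 MPa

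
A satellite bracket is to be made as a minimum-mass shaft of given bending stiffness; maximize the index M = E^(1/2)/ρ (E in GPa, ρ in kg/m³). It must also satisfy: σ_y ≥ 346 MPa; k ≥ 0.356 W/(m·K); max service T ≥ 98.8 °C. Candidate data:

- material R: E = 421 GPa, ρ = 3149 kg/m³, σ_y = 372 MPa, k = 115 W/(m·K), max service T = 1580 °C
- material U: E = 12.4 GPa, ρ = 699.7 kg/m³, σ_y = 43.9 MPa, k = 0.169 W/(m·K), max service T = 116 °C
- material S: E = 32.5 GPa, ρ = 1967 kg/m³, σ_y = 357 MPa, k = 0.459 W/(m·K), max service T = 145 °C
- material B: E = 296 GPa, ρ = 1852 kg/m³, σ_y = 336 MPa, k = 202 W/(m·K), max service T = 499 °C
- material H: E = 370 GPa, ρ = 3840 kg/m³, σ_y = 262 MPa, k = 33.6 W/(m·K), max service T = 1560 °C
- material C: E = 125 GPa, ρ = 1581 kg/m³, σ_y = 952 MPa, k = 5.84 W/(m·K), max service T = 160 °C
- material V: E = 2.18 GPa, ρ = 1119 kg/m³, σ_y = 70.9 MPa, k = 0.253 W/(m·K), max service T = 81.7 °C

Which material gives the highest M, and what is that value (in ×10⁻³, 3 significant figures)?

Screen on constraints: σ_y ≥ 346 MPa; k ≥ 0.356 W/(m·K); max service T ≥ 98.8 °C. Survivors: material R, material S, material C.
Per-candidate index values:
  material C: M = 7.07×10⁻³
  material R: M = 6.52×10⁻³
  material S: M = 2.90×10⁻³
Highest index: material C.

material C, M = 7.07×10⁻³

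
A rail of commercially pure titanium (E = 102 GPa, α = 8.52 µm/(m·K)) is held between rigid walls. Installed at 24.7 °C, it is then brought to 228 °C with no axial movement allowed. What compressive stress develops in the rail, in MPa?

177 MPa

ΔT = 203.3 K. Constrained thermal stress σ = E·α·ΔT = 102.0×10³ MPa × 8.52×10⁻⁶ × 203.3 = 177 MPa (compressive).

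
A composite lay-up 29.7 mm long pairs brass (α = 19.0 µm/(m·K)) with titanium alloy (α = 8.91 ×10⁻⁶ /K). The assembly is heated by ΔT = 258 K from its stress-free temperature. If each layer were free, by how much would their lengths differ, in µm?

77.3 µm

Δα = |19.0 − 8.91|×10⁻⁶/K = 10.1×10⁻⁶/K.
ΔL_mismatch = Δα·L·ΔT = 10.1×10⁻⁶ × 29.7 mm × 258.0 K = 77.3 µm.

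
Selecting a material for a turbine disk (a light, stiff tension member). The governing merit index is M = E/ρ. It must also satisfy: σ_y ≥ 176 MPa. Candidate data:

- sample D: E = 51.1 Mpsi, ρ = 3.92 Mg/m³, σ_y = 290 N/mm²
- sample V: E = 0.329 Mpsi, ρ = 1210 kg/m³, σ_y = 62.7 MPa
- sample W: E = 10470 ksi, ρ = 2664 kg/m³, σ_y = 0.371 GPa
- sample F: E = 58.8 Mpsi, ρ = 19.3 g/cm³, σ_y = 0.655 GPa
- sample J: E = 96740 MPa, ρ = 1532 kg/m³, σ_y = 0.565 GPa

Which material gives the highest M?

Screen on constraints: σ_y ≥ 176 MPa. Survivors: sample D, sample W, sample F, sample J.
In SI units:
  sample D: E = 352.3 GPa, ρ = 3920 kg/m³
  sample W: E = 72.19 GPa, ρ = 2664 kg/m³
  sample F: E = 405.4 GPa, ρ = 19300 kg/m³
  sample J: E = 96.74 GPa, ρ = 1532 kg/m³
  sample D: M = 89.9 MN·m/kg
  sample J: M = 63.1 MN·m/kg
  sample W: M = 27.1 MN·m/kg
  sample F: M = 21.0 MN·m/kg
Highest index: sample D.

sample D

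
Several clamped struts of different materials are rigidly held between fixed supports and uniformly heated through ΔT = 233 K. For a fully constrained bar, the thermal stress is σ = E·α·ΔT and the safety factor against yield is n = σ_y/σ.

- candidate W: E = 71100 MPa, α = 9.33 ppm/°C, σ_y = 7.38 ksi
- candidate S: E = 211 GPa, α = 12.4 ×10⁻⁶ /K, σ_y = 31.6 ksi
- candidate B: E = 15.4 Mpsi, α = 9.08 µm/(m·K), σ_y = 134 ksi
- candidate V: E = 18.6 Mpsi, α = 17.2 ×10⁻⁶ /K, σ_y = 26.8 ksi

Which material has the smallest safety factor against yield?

candidate W

Per material, after unit conversion:
  candidate W: E = 71.10, α = 9.33, σ_y = 50.88 → σ = 155 MPa, n = 0.329
  candidate S: E = 211.0, α = 12.4, σ_y = 217.9 → σ = 610 MPa, n = 0.357
  candidate B: E = 106.2, α = 9.08, σ_y = 923.9 → σ = 225 MPa, n = 4.11
  candidate V: E = 128.2, α = 17.2, σ_y = 184.8 → σ = 514 MPa, n = 0.360
The minimum is candidate W at n = 0.329.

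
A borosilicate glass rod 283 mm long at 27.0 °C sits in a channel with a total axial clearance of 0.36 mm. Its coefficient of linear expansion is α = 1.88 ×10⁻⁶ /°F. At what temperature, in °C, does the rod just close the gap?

403 °C

α = 1.88×10⁻⁶/°F × 9/5 = 3.38×10⁻⁶/K.
α·L₀·ΔT = 0.36 mm ⇒ ΔT = 0.36 / (3.38×10⁻⁶ × 283.0) = 375.9 K.
T = 27.0 + 375.9 = 402.9 °C.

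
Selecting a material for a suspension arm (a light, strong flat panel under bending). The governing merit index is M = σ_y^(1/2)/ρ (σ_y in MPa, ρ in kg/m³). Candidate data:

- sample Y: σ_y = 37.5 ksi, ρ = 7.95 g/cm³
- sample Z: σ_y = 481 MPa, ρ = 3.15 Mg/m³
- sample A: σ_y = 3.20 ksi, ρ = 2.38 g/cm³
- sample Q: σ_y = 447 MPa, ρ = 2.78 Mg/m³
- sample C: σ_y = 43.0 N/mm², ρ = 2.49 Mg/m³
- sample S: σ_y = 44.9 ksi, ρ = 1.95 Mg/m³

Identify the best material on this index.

In SI units:
  sample Y: σ_y = 258.6 MPa, ρ = 7950 kg/m³
  sample Z: σ_y = 481.0 MPa, ρ = 3150 kg/m³
  sample A: σ_y = 22.06 MPa, ρ = 2380 kg/m³
  sample Q: σ_y = 447.0 MPa, ρ = 2780 kg/m³
  sample C: σ_y = 43.00 MPa, ρ = 2490 kg/m³
  sample S: σ_y = 309.6 MPa, ρ = 1950 kg/m³
  sample S: M = 9.02×10⁻³
  sample Q: M = 7.61×10⁻³
  sample Z: M = 6.96×10⁻³
  sample C: M = 2.63×10⁻³
  sample Y: M = 2.02×10⁻³
  sample A: M = 1.97×10⁻³
Highest index: sample S.

sample S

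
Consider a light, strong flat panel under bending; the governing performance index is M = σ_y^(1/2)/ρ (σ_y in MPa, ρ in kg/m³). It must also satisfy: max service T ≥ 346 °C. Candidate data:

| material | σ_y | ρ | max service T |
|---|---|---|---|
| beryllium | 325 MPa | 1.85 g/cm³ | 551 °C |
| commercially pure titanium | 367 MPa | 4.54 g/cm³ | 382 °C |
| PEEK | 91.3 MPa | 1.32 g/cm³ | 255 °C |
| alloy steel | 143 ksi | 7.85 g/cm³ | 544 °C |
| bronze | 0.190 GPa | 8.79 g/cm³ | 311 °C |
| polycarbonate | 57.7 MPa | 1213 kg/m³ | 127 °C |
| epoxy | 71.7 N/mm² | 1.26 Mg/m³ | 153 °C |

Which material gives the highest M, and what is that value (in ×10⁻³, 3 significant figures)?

beryllium, M = 9.74×10⁻³

Screen on constraints: max service T ≥ 346 °C. Survivors: beryllium, commercially pure titanium, alloy steel.
Convert each candidate to consistent units, then evaluate M:
  beryllium: σ_y = 325.0 MPa, ρ = 1850 kg/m³
  commercially pure titanium: σ_y = 367.0 MPa, ρ = 4540 kg/m³
  alloy steel: σ_y = 986.0 MPa, ρ = 7850 kg/m³
  beryllium: M = 9.74×10⁻³
  commercially pure titanium: M = 4.22×10⁻³
  alloy steel: M = 4.00×10⁻³
Beryllium has the largest M.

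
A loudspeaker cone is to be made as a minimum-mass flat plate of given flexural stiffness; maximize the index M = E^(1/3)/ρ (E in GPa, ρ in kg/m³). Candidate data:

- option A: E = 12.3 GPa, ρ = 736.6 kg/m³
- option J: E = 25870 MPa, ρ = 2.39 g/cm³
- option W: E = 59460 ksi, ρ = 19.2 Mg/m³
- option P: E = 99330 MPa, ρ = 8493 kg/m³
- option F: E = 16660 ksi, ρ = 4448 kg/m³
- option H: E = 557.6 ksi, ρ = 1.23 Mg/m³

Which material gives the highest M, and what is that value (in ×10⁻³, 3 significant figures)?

In SI units:
  option A: E = 12.30 GPa, ρ = 736.6 kg/m³
  option J: E = 25.87 GPa, ρ = 2390 kg/m³
  option W: E = 410.0 GPa, ρ = 19200 kg/m³
  option P: E = 99.33 GPa, ρ = 8493 kg/m³
  option F: E = 114.9 GPa, ρ = 4448 kg/m³
  option H: E = 3.845 GPa, ρ = 1230 kg/m³
  option A: M = 3.13×10⁻³
  option H: M = 1.27×10⁻³
  option J: M = 1.24×10⁻³
  option F: M = 1.09×10⁻³
  option P: M = 0.545×10⁻³
  option W: M = 0.387×10⁻³
The maximum is for option A.

option A, M = 3.13×10⁻³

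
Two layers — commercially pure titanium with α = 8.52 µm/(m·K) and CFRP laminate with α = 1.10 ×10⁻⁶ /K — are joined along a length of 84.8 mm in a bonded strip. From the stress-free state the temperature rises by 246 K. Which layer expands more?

α(commercially pure titanium) = 8.52×10⁻⁶/K vs α(CFRP laminate) = 1.10×10⁻⁶/K.
Higher α expands more for the same ΔT: commercially pure titanium.

commercially pure titanium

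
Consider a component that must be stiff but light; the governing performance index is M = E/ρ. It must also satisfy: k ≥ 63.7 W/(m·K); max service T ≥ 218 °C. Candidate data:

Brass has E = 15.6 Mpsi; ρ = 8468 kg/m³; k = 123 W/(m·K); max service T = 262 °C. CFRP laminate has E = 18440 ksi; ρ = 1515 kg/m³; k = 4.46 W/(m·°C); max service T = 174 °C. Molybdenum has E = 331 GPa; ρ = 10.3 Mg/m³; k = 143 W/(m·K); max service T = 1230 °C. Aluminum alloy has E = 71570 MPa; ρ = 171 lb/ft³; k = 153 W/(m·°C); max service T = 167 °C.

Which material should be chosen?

Screen on constraints: k ≥ 63.7 W/(m·K); max service T ≥ 218 °C. Survivors: brass, molybdenum.
Putting every candidate on a common basis:
  brass: E = 107.6 GPa, ρ = 8468 kg/m³
  molybdenum: E = 331.0 GPa, ρ = 10300 kg/m³
  molybdenum: M = 32.1 MN·m/kg
  brass: M = 12.7 MN·m/kg
The maximum is for molybdenum.

molybdenum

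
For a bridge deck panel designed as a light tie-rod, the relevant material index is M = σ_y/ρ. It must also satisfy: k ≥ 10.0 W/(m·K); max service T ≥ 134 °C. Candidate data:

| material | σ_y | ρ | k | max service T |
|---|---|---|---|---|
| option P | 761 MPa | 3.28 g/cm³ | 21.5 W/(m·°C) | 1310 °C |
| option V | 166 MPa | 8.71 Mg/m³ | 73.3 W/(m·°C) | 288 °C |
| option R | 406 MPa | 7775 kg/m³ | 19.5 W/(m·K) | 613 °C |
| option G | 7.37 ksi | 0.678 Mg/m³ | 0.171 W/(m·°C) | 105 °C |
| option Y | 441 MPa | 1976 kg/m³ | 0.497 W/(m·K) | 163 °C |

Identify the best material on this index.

Screen on constraints: k ≥ 10.0 W/(m·K); max service T ≥ 134 °C. Survivors: option P, option V, option R.
Normalizing units and computing the index:
  option P: σ_y = 761.0 MPa, ρ = 3280 kg/m³
  option V: σ_y = 166.0 MPa, ρ = 8710 kg/m³
  option R: σ_y = 406.0 MPa, ρ = 7775 kg/m³
  option P: M = 232 kN·m/kg
  option R: M = 52.2 kN·m/kg
  option V: M = 19.1 kN·m/kg
Option P has the largest M.

option P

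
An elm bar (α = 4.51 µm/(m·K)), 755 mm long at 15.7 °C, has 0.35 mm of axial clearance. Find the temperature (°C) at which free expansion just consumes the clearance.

118 °C

α·L₀·ΔT = 0.35 mm ⇒ ΔT = 0.35 / (4.51×10⁻⁶ × 755.0) = 102.8 K.
T = 15.7 + 102.8 = 118.5 °C.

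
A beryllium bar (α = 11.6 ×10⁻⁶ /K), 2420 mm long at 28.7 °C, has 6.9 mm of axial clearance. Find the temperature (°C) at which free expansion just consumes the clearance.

274 °C

α·L₀·ΔT = 6.9 mm ⇒ ΔT = 6.9 / (11.6×10⁻⁶ × 2420.0) = 245.8 K.
T = 28.7 + 245.8 = 274.5 °C.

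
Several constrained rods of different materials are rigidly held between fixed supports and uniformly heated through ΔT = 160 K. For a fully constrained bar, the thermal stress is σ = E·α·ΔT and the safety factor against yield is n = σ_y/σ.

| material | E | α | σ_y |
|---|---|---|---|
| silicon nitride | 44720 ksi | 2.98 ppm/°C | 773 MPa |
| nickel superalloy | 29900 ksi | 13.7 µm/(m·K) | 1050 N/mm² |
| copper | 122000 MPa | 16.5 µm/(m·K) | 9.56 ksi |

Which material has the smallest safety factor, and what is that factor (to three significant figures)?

In consistent units (E in GPa, α in ×10⁻⁶/K, σ_y in MPa):
  silicon nitride: E = 308.3, α = 2.98, σ_y = 773.0 → σ = 147 MPa, n = 5.26
  nickel superalloy: E = 206.2, α = 13.7, σ_y = 1050 → σ = 452 MPa, n = 2.32
  copper: E = 122.0, α = 16.5, σ_y = 65.91 → σ = 322 MPa, n = 0.205
The minimum is copper at n = 0.205.

copper, n = 0.205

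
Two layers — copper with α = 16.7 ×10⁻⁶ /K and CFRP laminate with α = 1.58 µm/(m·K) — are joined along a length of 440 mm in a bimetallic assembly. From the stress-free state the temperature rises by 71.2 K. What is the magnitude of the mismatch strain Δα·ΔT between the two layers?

1.08×10⁻³

Δα = |16.7 − 1.58|×10⁻⁶/K = 15.1×10⁻⁶/K.
Mismatch strain = Δα·ΔT = 15.1×10⁻⁶ × 71.2 = 1.08×10⁻³.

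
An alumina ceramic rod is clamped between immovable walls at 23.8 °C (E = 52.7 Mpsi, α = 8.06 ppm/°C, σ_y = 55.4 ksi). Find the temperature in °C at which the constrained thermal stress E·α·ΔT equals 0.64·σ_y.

107 °C

E = 52.7 Mpsi = 363.4 GPa.
σ_y = 55.4 ksi = 382.0 MPa.
E·α·ΔT = 244.5 MPa ⇒ ΔT = 244.5 / (363.4×10³ × 8.06×10⁻⁶) = 83.47 K.
T = 23.8 + 83.47 = 107.3 °C.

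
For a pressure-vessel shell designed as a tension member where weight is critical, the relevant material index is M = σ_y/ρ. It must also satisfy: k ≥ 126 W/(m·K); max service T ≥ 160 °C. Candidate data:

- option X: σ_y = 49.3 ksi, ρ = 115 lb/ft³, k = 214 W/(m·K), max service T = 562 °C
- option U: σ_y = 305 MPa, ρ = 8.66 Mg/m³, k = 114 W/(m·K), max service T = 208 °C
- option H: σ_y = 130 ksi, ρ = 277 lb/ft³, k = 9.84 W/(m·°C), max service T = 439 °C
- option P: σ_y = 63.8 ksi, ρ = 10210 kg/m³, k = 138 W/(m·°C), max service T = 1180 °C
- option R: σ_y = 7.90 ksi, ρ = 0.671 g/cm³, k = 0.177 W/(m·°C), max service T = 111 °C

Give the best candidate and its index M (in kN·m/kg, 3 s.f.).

option X, M = 185 kN·m/kg

Screen on constraints: k ≥ 126 W/(m·K); max service T ≥ 160 °C. Survivors: option X, option P.
In SI units:
  option X: σ_y = 339.9 MPa, ρ = 1842 kg/m³
  option P: σ_y = 439.9 MPa, ρ = 10210 kg/m³
  option X: M = 185 kN·m/kg
  option P: M = 43.1 kN·m/kg
Option X has the largest M.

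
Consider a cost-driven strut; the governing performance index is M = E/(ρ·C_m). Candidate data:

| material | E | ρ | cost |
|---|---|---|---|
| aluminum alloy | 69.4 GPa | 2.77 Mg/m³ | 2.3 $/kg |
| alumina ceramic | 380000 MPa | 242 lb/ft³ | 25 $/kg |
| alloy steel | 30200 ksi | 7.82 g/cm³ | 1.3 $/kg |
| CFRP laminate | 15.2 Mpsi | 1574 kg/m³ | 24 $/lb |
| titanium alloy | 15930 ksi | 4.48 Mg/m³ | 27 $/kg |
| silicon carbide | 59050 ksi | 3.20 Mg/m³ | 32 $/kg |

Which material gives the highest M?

alloy steel

After converting to SI:
  aluminum alloy: E = 69.40 GPa, ρ = 2770 kg/m³, cost = 2.300 $/kg
  alumina ceramic: E = 380.0 GPa, ρ = 3876 kg/m³, cost = 25.00 $/kg
  alloy steel: E = 208.2 GPa, ρ = 7820 kg/m³, cost = 1.300 $/kg
  CFRP laminate: E = 104.8 GPa, ρ = 1574 kg/m³, cost = 52.91 $/kg
  titanium alloy: E = 109.8 GPa, ρ = 4480 kg/m³, cost = 27.00 $/kg
  silicon carbide: E = 407.1 GPa, ρ = 3200 kg/m³, cost = 32.00 $/kg
  alloy steel: M = 20.5 MN·m per $
  aluminum alloy: M = 10.9 MN·m per $
  silicon carbide: M = 3.98 MN·m per $
  alumina ceramic: M = 3.92 MN·m per $
  CFRP laminate: M = 1.26 MN·m per $
  titanium alloy: M = 0.908 MN·m per $
Alloy steel has the largest M.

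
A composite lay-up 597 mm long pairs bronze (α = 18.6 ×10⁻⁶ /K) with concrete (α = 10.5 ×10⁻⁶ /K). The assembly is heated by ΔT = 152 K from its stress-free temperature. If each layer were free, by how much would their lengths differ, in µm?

735 µm

Δα = |18.6 − 10.5|×10⁻⁶/K = 8.10×10⁻⁶/K.
ΔL_mismatch = Δα·L·ΔT = 8.10×10⁻⁶ × 597.0 mm × 152.0 K = 735 µm.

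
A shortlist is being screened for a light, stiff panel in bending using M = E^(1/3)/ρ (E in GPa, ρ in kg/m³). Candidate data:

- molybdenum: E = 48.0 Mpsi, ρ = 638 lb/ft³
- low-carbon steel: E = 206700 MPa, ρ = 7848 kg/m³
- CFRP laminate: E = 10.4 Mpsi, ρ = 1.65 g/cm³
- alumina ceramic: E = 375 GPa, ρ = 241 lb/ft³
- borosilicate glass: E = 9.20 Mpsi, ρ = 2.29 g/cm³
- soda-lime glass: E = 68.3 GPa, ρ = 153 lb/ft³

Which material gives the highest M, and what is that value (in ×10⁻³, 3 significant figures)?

In SI units:
  molybdenum: E = 330.9 GPa, ρ = 10220 kg/m³
  low-carbon steel: E = 206.7 GPa, ρ = 7848 kg/m³
  CFRP laminate: E = 71.71 GPa, ρ = 1650 kg/m³
  alumina ceramic: E = 375.0 GPa, ρ = 3860 kg/m³
  borosilicate glass: E = 63.43 GPa, ρ = 2290 kg/m³
  soda-lime glass: E = 68.30 GPa, ρ = 2451 kg/m³
  CFRP laminate: M = 2.52×10⁻³
  alumina ceramic: M = 1.87×10⁻³
  borosilicate glass: M = 1.74×10⁻³
  soda-lime glass: M = 1.67×10⁻³
  low-carbon steel: M = 0.753×10⁻³
  molybdenum: M = 0.677×10⁻³
CFRP laminate has the largest M.

CFRP laminate, M = 2.52×10⁻³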